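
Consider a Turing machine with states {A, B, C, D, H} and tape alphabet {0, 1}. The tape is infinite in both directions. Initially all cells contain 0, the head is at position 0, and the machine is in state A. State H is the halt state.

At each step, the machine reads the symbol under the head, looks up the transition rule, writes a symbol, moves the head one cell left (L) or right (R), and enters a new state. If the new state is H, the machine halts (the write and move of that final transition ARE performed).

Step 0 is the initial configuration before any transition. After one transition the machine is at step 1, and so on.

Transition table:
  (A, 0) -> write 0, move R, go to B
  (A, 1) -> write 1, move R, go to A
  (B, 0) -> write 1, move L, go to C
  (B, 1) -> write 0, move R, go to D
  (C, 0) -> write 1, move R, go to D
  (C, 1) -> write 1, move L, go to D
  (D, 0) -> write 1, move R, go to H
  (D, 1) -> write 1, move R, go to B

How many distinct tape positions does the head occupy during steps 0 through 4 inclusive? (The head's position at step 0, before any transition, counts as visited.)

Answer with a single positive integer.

Answer: 3

Derivation:
Step 1: in state A at pos 0, read 0 -> (A,0)->write 0,move R,goto B. Now: state=B, head=1, tape[-1..2]=0000 (head:   ^)
Step 2: in state B at pos 1, read 0 -> (B,0)->write 1,move L,goto C. Now: state=C, head=0, tape[-1..2]=0010 (head:  ^)
Step 3: in state C at pos 0, read 0 -> (C,0)->write 1,move R,goto D. Now: state=D, head=1, tape[-1..2]=0110 (head:   ^)
Step 4: in state D at pos 1, read 1 -> (D,1)->write 1,move R,goto B. Now: state=B, head=2, tape[-1..3]=01100 (head:    ^)
Head positions at steps 0..4: starting at 0, distinct positions visited = {0, 1, 2} -> 3 position(s)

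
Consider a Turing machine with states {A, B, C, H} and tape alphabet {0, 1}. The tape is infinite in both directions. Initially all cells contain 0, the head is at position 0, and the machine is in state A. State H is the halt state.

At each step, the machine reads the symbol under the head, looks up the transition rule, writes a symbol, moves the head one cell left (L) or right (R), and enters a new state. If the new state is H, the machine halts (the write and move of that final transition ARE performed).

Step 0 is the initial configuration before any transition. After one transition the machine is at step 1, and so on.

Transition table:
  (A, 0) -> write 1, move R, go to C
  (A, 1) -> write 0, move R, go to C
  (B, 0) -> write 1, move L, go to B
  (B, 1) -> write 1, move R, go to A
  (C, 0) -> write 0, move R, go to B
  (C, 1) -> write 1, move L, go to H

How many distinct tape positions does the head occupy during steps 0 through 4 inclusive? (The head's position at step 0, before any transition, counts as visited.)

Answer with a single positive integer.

Step 1: in state A at pos 0, read 0 -> (A,0)->write 1,move R,goto C. Now: state=C, head=1, tape[-1..2]=0100 (head:   ^)
Step 2: in state C at pos 1, read 0 -> (C,0)->write 0,move R,goto B. Now: state=B, head=2, tape[-1..3]=01000 (head:    ^)
Step 3: in state B at pos 2, read 0 -> (B,0)->write 1,move L,goto B. Now: state=B, head=1, tape[-1..3]=01010 (head:   ^)
Step 4: in state B at pos 1, read 0 -> (B,0)->write 1,move L,goto B. Now: state=B, head=0, tape[-1..3]=01110 (head:  ^)
Head positions at steps 0..4: starting at 0, distinct positions visited = {0, 1, 2} -> 3 position(s)

Answer: 3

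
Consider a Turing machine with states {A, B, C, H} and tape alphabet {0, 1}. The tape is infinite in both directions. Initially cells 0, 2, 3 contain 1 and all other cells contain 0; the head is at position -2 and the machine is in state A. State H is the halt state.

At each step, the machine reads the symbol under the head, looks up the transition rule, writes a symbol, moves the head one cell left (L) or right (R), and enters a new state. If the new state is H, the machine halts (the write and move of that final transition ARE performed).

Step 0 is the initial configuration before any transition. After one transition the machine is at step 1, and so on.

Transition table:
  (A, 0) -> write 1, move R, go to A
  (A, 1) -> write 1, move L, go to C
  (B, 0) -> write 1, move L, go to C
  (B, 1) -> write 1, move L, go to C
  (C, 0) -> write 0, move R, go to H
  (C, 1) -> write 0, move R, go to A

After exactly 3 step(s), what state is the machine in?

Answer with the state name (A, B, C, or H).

Step 1: in state A at pos -2, read 0 -> (A,0)->write 1,move R,goto A. Now: state=A, head=-1, tape[-3..4]=01010110 (head:   ^)
Step 2: in state A at pos -1, read 0 -> (A,0)->write 1,move R,goto A. Now: state=A, head=0, tape[-3..4]=01110110 (head:    ^)
Step 3: in state A at pos 0, read 1 -> (A,1)->write 1,move L,goto C. Now: state=C, head=-1, tape[-3..4]=01110110 (head:   ^)

Answer: C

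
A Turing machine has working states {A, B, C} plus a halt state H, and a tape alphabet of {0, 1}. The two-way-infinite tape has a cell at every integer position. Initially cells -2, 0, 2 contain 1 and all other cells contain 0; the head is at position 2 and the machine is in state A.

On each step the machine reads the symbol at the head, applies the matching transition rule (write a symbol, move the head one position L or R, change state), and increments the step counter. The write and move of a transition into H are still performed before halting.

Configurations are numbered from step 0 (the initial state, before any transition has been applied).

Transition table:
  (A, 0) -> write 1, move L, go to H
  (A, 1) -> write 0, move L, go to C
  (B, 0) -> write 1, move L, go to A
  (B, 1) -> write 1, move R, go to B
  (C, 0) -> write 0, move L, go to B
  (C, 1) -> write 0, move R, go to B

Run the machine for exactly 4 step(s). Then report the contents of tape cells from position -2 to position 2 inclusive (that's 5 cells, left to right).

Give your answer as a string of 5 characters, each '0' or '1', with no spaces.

Step 1: in state A at pos 2, read 1 -> (A,1)->write 0,move L,goto C. Now: state=C, head=1, tape[-3..3]=0101000 (head:     ^)
Step 2: in state C at pos 1, read 0 -> (C,0)->write 0,move L,goto B. Now: state=B, head=0, tape[-3..3]=0101000 (head:    ^)
Step 3: in state B at pos 0, read 1 -> (B,1)->write 1,move R,goto B. Now: state=B, head=1, tape[-3..3]=0101000 (head:     ^)
Step 4: in state B at pos 1, read 0 -> (B,0)->write 1,move L,goto A. Now: state=A, head=0, tape[-3..3]=0101100 (head:    ^)

Answer: 10110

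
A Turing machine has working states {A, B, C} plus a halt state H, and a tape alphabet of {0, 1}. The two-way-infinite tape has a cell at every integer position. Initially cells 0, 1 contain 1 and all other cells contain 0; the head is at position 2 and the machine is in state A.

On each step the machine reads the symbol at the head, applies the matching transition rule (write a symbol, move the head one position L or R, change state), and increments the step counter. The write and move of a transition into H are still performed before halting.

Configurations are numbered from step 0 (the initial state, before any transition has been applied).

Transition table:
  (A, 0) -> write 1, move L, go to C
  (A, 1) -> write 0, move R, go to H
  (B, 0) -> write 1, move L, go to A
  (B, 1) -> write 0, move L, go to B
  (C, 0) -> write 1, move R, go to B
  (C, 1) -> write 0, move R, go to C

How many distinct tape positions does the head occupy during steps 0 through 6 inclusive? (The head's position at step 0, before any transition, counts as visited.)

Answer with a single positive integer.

Step 1: in state A at pos 2, read 0 -> (A,0)->write 1,move L,goto C. Now: state=C, head=1, tape[-1..3]=01110 (head:   ^)
Step 2: in state C at pos 1, read 1 -> (C,1)->write 0,move R,goto C. Now: state=C, head=2, tape[-1..3]=01010 (head:    ^)
Step 3: in state C at pos 2, read 1 -> (C,1)->write 0,move R,goto C. Now: state=C, head=3, tape[-1..4]=010000 (head:     ^)
Step 4: in state C at pos 3, read 0 -> (C,0)->write 1,move R,goto B. Now: state=B, head=4, tape[-1..5]=0100100 (head:      ^)
Step 5: in state B at pos 4, read 0 -> (B,0)->write 1,move L,goto A. Now: state=A, head=3, tape[-1..5]=0100110 (head:     ^)
Step 6: in state A at pos 3, read 1 -> (A,1)->write 0,move R,goto H. Now: state=H, head=4, tape[-1..5]=0100010 (head:      ^)
Head positions at steps 0..6: starting at 2, distinct positions visited = {1, 2, 3, 4} -> 4 position(s)

Answer: 4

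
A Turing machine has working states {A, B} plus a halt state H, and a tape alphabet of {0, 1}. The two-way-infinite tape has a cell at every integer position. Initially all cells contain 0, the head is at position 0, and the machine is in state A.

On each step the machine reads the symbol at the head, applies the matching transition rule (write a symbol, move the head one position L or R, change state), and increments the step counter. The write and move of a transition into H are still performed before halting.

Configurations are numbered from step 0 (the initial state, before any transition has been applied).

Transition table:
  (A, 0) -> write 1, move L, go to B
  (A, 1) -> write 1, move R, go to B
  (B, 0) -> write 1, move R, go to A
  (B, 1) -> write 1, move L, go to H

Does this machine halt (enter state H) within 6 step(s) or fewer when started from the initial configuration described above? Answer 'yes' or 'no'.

Step 1: in state A at pos 0, read 0 -> (A,0)->write 1,move L,goto B. Now: state=B, head=-1, tape[-2..1]=0010 (head:  ^)
Step 2: in state B at pos -1, read 0 -> (B,0)->write 1,move R,goto A. Now: state=A, head=0, tape[-2..1]=0110 (head:   ^)
Step 3: in state A at pos 0, read 1 -> (A,1)->write 1,move R,goto B. Now: state=B, head=1, tape[-2..2]=01100 (head:    ^)
Step 4: in state B at pos 1, read 0 -> (B,0)->write 1,move R,goto A. Now: state=A, head=2, tape[-2..3]=011100 (head:     ^)
Step 5: in state A at pos 2, read 0 -> (A,0)->write 1,move L,goto B. Now: state=B, head=1, tape[-2..3]=011110 (head:    ^)
Step 6: in state B at pos 1, read 1 -> (B,1)->write 1,move L,goto H. Now: state=H, head=0, tape[-2..3]=011110 (head:   ^)
State H reached at step 6; 6 <= 6 -> yes

Answer: yes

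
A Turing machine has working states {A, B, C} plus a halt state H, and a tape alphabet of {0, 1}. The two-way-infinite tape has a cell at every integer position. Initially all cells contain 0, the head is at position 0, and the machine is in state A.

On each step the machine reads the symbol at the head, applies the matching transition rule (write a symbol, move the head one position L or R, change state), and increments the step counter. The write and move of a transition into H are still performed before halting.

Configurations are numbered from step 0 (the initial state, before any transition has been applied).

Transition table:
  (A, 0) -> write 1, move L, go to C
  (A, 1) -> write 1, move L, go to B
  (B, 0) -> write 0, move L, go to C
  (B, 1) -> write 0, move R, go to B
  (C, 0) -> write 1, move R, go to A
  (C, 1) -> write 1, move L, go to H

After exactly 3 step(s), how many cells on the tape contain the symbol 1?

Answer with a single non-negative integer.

Answer: 2

Derivation:
Step 1: in state A at pos 0, read 0 -> (A,0)->write 1,move L,goto C. Now: state=C, head=-1, tape[-2..1]=0010 (head:  ^)
Step 2: in state C at pos -1, read 0 -> (C,0)->write 1,move R,goto A. Now: state=A, head=0, tape[-2..1]=0110 (head:   ^)
Step 3: in state A at pos 0, read 1 -> (A,1)->write 1,move L,goto B. Now: state=B, head=-1, tape[-2..1]=0110 (head:  ^)
Cells containing 1 after step 3: {-1, 0} -> 2 cell(s)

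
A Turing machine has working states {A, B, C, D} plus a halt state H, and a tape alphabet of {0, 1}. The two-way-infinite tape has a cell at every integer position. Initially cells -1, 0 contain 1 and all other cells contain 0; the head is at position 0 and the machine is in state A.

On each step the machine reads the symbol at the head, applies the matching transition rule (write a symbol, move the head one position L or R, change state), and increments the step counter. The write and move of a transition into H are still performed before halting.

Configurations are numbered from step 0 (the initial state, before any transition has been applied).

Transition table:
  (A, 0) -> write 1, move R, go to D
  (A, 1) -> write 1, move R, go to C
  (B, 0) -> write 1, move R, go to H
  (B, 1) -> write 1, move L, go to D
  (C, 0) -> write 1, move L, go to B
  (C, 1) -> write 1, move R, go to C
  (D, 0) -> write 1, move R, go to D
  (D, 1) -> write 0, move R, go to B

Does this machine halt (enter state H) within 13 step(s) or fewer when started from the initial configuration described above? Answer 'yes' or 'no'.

Step 1: in state A at pos 0, read 1 -> (A,1)->write 1,move R,goto C. Now: state=C, head=1, tape[-2..2]=01100 (head:    ^)
Step 2: in state C at pos 1, read 0 -> (C,0)->write 1,move L,goto B. Now: state=B, head=0, tape[-2..2]=01110 (head:   ^)
Step 3: in state B at pos 0, read 1 -> (B,1)->write 1,move L,goto D. Now: state=D, head=-1, tape[-2..2]=01110 (head:  ^)
Step 4: in state D at pos -1, read 1 -> (D,1)->write 0,move R,goto B. Now: state=B, head=0, tape[-2..2]=00110 (head:   ^)
Step 5: in state B at pos 0, read 1 -> (B,1)->write 1,move L,goto D. Now: state=D, head=-1, tape[-2..2]=00110 (head:  ^)
Step 6: in state D at pos -1, read 0 -> (D,0)->write 1,move R,goto D. Now: state=D, head=0, tape[-2..2]=01110 (head:   ^)
Step 7: in state D at pos 0, read 1 -> (D,1)->write 0,move R,goto B. Now: state=B, head=1, tape[-2..2]=01010 (head:    ^)
Step 8: in state B at pos 1, read 1 -> (B,1)->write 1,move L,goto D. Now: state=D, head=0, tape[-2..2]=01010 (head:   ^)
Step 9: in state D at pos 0, read 0 -> (D,0)->write 1,move R,goto D. Now: state=D, head=1, tape[-2..2]=01110 (head:    ^)
Step 10: in state D at pos 1, read 1 -> (D,1)->write 0,move R,goto B. Now: state=B, head=2, tape[-2..3]=011000 (head:     ^)
Step 11: in state B at pos 2, read 0 -> (B,0)->write 1,move R,goto H. Now: state=H, head=3, tape[-2..4]=0110100 (head:      ^)
State H reached at step 11; 11 <= 13 -> yes

Answer: yes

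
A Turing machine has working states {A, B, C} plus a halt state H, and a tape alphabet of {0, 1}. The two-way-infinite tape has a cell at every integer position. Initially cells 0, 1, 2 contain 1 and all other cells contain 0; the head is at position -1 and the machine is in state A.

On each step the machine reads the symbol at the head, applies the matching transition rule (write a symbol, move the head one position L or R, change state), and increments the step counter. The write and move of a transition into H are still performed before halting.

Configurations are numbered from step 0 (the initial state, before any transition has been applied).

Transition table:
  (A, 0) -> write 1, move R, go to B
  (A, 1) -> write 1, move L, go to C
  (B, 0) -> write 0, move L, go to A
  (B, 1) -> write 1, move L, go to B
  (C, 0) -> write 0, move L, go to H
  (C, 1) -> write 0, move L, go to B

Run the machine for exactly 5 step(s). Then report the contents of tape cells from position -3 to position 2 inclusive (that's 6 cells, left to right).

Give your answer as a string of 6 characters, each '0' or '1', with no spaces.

Step 1: in state A at pos -1, read 0 -> (A,0)->write 1,move R,goto B. Now: state=B, head=0, tape[-2..3]=011110 (head:   ^)
Step 2: in state B at pos 0, read 1 -> (B,1)->write 1,move L,goto B. Now: state=B, head=-1, tape[-2..3]=011110 (head:  ^)
Step 3: in state B at pos -1, read 1 -> (B,1)->write 1,move L,goto B. Now: state=B, head=-2, tape[-3..3]=0011110 (head:  ^)
Step 4: in state B at pos -2, read 0 -> (B,0)->write 0,move L,goto A. Now: state=A, head=-3, tape[-4..3]=00011110 (head:  ^)
Step 5: in state A at pos -3, read 0 -> (A,0)->write 1,move R,goto B. Now: state=B, head=-2, tape[-4..3]=01011110 (head:   ^)

Answer: 101111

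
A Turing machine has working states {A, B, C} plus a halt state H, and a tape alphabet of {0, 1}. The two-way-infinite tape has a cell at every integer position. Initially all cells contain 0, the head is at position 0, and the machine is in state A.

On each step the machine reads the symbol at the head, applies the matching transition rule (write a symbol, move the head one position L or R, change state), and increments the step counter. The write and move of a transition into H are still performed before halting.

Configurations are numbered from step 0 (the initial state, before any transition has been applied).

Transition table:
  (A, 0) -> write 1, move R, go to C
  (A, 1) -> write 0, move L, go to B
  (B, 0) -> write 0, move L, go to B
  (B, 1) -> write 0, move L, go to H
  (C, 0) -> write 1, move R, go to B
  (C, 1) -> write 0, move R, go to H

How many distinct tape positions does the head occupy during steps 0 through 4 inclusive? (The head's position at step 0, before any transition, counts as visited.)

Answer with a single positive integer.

Step 1: in state A at pos 0, read 0 -> (A,0)->write 1,move R,goto C. Now: state=C, head=1, tape[-1..2]=0100 (head:   ^)
Step 2: in state C at pos 1, read 0 -> (C,0)->write 1,move R,goto B. Now: state=B, head=2, tape[-1..3]=01100 (head:    ^)
Step 3: in state B at pos 2, read 0 -> (B,0)->write 0,move L,goto B. Now: state=B, head=1, tape[-1..3]=01100 (head:   ^)
Step 4: in state B at pos 1, read 1 -> (B,1)->write 0,move L,goto H. Now: state=H, head=0, tape[-1..3]=01000 (head:  ^)
Head positions at steps 0..4: starting at 0, distinct positions visited = {0, 1, 2} -> 3 position(s)

Answer: 3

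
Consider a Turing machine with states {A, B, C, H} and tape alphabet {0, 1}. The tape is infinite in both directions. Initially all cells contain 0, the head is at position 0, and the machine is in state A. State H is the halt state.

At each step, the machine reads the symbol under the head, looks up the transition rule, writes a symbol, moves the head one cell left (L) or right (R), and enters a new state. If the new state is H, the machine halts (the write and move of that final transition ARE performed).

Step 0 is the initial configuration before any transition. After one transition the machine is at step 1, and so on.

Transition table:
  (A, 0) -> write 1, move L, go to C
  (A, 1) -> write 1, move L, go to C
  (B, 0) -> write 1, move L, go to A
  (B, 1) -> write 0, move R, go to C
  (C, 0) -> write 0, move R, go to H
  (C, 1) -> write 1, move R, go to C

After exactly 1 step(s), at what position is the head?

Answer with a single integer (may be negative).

Answer: -1

Derivation:
Step 1: in state A at pos 0, read 0 -> (A,0)->write 1,move L,goto C. Now: state=C, head=-1, tape[-2..1]=0010 (head:  ^)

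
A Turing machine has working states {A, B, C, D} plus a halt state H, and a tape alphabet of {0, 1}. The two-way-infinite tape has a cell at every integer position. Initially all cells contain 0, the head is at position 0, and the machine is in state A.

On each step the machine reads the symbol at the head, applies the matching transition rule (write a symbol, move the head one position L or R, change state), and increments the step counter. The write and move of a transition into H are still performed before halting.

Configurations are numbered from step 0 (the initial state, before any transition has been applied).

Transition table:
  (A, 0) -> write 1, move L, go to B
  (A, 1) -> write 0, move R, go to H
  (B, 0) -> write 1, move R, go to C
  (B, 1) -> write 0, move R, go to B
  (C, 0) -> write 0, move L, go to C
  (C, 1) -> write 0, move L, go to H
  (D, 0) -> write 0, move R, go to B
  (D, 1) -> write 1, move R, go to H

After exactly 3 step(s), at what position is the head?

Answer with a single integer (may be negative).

Step 1: in state A at pos 0, read 0 -> (A,0)->write 1,move L,goto B. Now: state=B, head=-1, tape[-2..1]=0010 (head:  ^)
Step 2: in state B at pos -1, read 0 -> (B,0)->write 1,move R,goto C. Now: state=C, head=0, tape[-2..1]=0110 (head:   ^)
Step 3: in state C at pos 0, read 1 -> (C,1)->write 0,move L,goto H. Now: state=H, head=-1, tape[-2..1]=0100 (head:  ^)

Answer: -1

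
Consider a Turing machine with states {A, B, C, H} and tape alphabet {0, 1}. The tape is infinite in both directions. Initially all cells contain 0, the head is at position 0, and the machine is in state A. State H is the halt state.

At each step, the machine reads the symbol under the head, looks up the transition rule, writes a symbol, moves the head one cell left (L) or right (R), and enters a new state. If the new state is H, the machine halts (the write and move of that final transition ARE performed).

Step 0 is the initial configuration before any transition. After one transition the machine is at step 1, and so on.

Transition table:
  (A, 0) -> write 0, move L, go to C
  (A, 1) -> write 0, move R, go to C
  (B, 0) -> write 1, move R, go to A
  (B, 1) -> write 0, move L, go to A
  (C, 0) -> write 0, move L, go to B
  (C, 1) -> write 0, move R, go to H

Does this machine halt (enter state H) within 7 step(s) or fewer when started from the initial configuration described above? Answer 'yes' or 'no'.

Step 1: in state A at pos 0, read 0 -> (A,0)->write 0,move L,goto C. Now: state=C, head=-1, tape[-2..1]=0000 (head:  ^)
Step 2: in state C at pos -1, read 0 -> (C,0)->write 0,move L,goto B. Now: state=B, head=-2, tape[-3..1]=00000 (head:  ^)
Step 3: in state B at pos -2, read 0 -> (B,0)->write 1,move R,goto A. Now: state=A, head=-1, tape[-3..1]=01000 (head:   ^)
Step 4: in state A at pos -1, read 0 -> (A,0)->write 0,move L,goto C. Now: state=C, head=-2, tape[-3..1]=01000 (head:  ^)
Step 5: in state C at pos -2, read 1 -> (C,1)->write 0,move R,goto H. Now: state=H, head=-1, tape[-3..1]=00000 (head:   ^)
State H reached at step 5; 5 <= 7 -> yes

Answer: yes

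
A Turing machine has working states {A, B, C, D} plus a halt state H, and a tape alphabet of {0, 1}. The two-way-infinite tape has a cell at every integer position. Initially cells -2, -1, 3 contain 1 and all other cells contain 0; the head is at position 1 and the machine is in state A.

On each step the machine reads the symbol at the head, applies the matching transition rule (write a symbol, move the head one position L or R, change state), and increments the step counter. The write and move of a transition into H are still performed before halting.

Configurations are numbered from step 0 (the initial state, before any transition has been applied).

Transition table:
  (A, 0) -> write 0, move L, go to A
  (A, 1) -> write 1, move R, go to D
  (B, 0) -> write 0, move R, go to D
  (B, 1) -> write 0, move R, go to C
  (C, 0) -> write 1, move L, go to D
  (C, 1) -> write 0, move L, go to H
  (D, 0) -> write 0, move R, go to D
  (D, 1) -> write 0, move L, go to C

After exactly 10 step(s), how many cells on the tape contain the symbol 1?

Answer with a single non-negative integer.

Step 1: in state A at pos 1, read 0 -> (A,0)->write 0,move L,goto A. Now: state=A, head=0, tape[-3..4]=01100010 (head:    ^)
Step 2: in state A at pos 0, read 0 -> (A,0)->write 0,move L,goto A. Now: state=A, head=-1, tape[-3..4]=01100010 (head:   ^)
Step 3: in state A at pos -1, read 1 -> (A,1)->write 1,move R,goto D. Now: state=D, head=0, tape[-3..4]=01100010 (head:    ^)
Step 4: in state D at pos 0, read 0 -> (D,0)->write 0,move R,goto D. Now: state=D, head=1, tape[-3..4]=01100010 (head:     ^)
Step 5: in state D at pos 1, read 0 -> (D,0)->write 0,move R,goto D. Now: state=D, head=2, tape[-3..4]=01100010 (head:      ^)
Step 6: in state D at pos 2, read 0 -> (D,0)->write 0,move R,goto D. Now: state=D, head=3, tape[-3..4]=01100010 (head:       ^)
Step 7: in state D at pos 3, read 1 -> (D,1)->write 0,move L,goto C. Now: state=C, head=2, tape[-3..4]=01100000 (head:      ^)
Step 8: in state C at pos 2, read 0 -> (C,0)->write 1,move L,goto D. Now: state=D, head=1, tape[-3..4]=01100100 (head:     ^)
Step 9: in state D at pos 1, read 0 -> (D,0)->write 0,move R,goto D. Now: state=D, head=2, tape[-3..4]=01100100 (head:      ^)
Step 10: in state D at pos 2, read 1 -> (D,1)->write 0,move L,goto C. Now: state=C, head=1, tape[-3..4]=01100000 (head:     ^)
Cells containing 1 after step 10: {-2, -1} -> 2 cell(s)

Answer: 2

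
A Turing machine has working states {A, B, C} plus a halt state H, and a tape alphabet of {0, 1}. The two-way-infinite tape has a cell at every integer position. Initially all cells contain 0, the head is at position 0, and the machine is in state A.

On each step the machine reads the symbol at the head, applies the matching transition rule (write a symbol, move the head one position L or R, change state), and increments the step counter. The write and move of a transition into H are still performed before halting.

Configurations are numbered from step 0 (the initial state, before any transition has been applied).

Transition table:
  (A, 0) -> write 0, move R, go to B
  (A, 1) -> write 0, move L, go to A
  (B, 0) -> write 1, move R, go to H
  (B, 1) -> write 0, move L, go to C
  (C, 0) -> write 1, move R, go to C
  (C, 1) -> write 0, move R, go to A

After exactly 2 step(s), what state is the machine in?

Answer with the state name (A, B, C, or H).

Answer: H

Derivation:
Step 1: in state A at pos 0, read 0 -> (A,0)->write 0,move R,goto B. Now: state=B, head=1, tape[-1..2]=0000 (head:   ^)
Step 2: in state B at pos 1, read 0 -> (B,0)->write 1,move R,goto H. Now: state=H, head=2, tape[-1..3]=00100 (head:    ^)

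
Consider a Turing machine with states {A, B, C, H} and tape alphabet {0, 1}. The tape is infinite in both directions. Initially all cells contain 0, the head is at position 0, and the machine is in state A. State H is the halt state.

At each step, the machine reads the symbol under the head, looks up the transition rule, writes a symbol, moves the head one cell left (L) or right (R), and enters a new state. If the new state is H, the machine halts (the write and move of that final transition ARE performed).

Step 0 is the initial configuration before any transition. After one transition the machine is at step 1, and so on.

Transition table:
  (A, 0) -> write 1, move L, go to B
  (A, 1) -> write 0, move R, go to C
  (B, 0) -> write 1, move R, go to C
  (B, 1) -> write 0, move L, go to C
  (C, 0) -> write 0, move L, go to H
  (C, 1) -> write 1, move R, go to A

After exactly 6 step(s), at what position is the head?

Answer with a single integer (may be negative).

Step 1: in state A at pos 0, read 0 -> (A,0)->write 1,move L,goto B. Now: state=B, head=-1, tape[-2..1]=0010 (head:  ^)
Step 2: in state B at pos -1, read 0 -> (B,0)->write 1,move R,goto C. Now: state=C, head=0, tape[-2..1]=0110 (head:   ^)
Step 3: in state C at pos 0, read 1 -> (C,1)->write 1,move R,goto A. Now: state=A, head=1, tape[-2..2]=01100 (head:    ^)
Step 4: in state A at pos 1, read 0 -> (A,0)->write 1,move L,goto B. Now: state=B, head=0, tape[-2..2]=01110 (head:   ^)
Step 5: in state B at pos 0, read 1 -> (B,1)->write 0,move L,goto C. Now: state=C, head=-1, tape[-2..2]=01010 (head:  ^)
Step 6: in state C at pos -1, read 1 -> (C,1)->write 1,move R,goto A. Now: state=A, head=0, tape[-2..2]=01010 (head:   ^)

Answer: 0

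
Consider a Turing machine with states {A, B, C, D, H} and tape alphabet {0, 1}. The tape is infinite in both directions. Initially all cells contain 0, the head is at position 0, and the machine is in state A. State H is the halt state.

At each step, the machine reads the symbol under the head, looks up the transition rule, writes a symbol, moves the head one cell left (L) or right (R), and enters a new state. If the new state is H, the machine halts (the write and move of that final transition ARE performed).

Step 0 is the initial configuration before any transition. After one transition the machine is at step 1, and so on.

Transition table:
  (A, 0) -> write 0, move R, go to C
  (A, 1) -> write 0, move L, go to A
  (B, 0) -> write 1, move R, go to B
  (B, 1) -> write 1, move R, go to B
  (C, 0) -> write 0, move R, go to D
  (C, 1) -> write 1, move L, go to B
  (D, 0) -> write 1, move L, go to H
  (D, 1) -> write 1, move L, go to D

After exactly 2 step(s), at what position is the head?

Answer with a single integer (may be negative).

Step 1: in state A at pos 0, read 0 -> (A,0)->write 0,move R,goto C. Now: state=C, head=1, tape[-1..2]=0000 (head:   ^)
Step 2: in state C at pos 1, read 0 -> (C,0)->write 0,move R,goto D. Now: state=D, head=2, tape[-1..3]=00000 (head:    ^)

Answer: 2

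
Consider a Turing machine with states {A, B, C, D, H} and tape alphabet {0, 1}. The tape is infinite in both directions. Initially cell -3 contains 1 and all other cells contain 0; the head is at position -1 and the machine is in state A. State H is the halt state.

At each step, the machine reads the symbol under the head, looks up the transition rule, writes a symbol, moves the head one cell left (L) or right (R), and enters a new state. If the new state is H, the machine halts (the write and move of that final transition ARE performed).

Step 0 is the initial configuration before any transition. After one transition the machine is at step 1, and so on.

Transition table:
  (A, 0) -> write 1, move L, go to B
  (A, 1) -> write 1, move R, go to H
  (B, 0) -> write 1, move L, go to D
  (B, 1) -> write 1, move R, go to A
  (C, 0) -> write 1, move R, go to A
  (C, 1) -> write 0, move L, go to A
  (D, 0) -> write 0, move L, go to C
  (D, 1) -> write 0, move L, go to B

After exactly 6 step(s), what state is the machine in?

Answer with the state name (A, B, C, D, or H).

Answer: A

Derivation:
Step 1: in state A at pos -1, read 0 -> (A,0)->write 1,move L,goto B. Now: state=B, head=-2, tape[-4..0]=01010 (head:   ^)
Step 2: in state B at pos -2, read 0 -> (B,0)->write 1,move L,goto D. Now: state=D, head=-3, tape[-4..0]=01110 (head:  ^)
Step 3: in state D at pos -3, read 1 -> (D,1)->write 0,move L,goto B. Now: state=B, head=-4, tape[-5..0]=000110 (head:  ^)
Step 4: in state B at pos -4, read 0 -> (B,0)->write 1,move L,goto D. Now: state=D, head=-5, tape[-6..0]=0010110 (head:  ^)
Step 5: in state D at pos -5, read 0 -> (D,0)->write 0,move L,goto C. Now: state=C, head=-6, tape[-7..0]=00010110 (head:  ^)
Step 6: in state C at pos -6, read 0 -> (C,0)->write 1,move R,goto A. Now: state=A, head=-5, tape[-7..0]=01010110 (head:   ^)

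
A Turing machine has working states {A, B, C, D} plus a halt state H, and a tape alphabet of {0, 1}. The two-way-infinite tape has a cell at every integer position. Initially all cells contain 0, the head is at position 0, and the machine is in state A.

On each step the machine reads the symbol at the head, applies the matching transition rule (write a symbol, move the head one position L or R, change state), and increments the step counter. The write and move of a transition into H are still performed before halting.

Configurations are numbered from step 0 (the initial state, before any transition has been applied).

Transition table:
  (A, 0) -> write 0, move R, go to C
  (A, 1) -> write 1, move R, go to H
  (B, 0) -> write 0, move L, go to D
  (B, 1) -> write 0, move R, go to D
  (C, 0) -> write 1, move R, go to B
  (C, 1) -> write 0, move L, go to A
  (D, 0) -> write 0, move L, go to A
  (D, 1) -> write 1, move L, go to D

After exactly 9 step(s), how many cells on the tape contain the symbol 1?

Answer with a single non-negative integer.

Step 1: in state A at pos 0, read 0 -> (A,0)->write 0,move R,goto C. Now: state=C, head=1, tape[-1..2]=0000 (head:   ^)
Step 2: in state C at pos 1, read 0 -> (C,0)->write 1,move R,goto B. Now: state=B, head=2, tape[-1..3]=00100 (head:    ^)
Step 3: in state B at pos 2, read 0 -> (B,0)->write 0,move L,goto D. Now: state=D, head=1, tape[-1..3]=00100 (head:   ^)
Step 4: in state D at pos 1, read 1 -> (D,1)->write 1,move L,goto D. Now: state=D, head=0, tape[-1..3]=00100 (head:  ^)
Step 5: in state D at pos 0, read 0 -> (D,0)->write 0,move L,goto A. Now: state=A, head=-1, tape[-2..3]=000100 (head:  ^)
Step 6: in state A at pos -1, read 0 -> (A,0)->write 0,move R,goto C. Now: state=C, head=0, tape[-2..3]=000100 (head:   ^)
Step 7: in state C at pos 0, read 0 -> (C,0)->write 1,move R,goto B. Now: state=B, head=1, tape[-2..3]=001100 (head:    ^)
Step 8: in state B at pos 1, read 1 -> (B,1)->write 0,move R,goto D. Now: state=D, head=2, tape[-2..3]=001000 (head:     ^)
Step 9: in state D at pos 2, read 0 -> (D,0)->write 0,move L,goto A. Now: state=A, head=1, tape[-2..3]=001000 (head:    ^)
Cells containing 1 after step 9: {0} -> 1 cell(s)

Answer: 1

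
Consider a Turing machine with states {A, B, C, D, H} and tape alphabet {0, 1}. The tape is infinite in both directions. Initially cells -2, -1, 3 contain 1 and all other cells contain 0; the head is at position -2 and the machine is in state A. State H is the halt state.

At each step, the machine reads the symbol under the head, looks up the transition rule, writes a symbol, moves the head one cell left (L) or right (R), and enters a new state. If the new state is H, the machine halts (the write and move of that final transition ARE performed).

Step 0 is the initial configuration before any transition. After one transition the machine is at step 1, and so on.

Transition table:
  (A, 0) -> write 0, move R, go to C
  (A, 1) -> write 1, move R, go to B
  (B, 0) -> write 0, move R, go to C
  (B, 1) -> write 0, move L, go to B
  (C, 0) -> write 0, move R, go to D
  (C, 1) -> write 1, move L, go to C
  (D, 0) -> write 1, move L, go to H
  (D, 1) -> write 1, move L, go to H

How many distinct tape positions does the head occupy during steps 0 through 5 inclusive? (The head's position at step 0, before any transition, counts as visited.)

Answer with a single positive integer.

Answer: 3

Derivation:
Step 1: in state A at pos -2, read 1 -> (A,1)->write 1,move R,goto B. Now: state=B, head=-1, tape[-3..4]=01100010 (head:   ^)
Step 2: in state B at pos -1, read 1 -> (B,1)->write 0,move L,goto B. Now: state=B, head=-2, tape[-3..4]=01000010 (head:  ^)
Step 3: in state B at pos -2, read 1 -> (B,1)->write 0,move L,goto B. Now: state=B, head=-3, tape[-4..4]=000000010 (head:  ^)
Step 4: in state B at pos -3, read 0 -> (B,0)->write 0,move R,goto C. Now: state=C, head=-2, tape[-4..4]=000000010 (head:   ^)
Step 5: in state C at pos -2, read 0 -> (C,0)->write 0,move R,goto D. Now: state=D, head=-1, tape[-4..4]=000000010 (head:    ^)
Head positions at steps 0..5: starting at -2, distinct positions visited = {-3, -2, -1} -> 3 position(s)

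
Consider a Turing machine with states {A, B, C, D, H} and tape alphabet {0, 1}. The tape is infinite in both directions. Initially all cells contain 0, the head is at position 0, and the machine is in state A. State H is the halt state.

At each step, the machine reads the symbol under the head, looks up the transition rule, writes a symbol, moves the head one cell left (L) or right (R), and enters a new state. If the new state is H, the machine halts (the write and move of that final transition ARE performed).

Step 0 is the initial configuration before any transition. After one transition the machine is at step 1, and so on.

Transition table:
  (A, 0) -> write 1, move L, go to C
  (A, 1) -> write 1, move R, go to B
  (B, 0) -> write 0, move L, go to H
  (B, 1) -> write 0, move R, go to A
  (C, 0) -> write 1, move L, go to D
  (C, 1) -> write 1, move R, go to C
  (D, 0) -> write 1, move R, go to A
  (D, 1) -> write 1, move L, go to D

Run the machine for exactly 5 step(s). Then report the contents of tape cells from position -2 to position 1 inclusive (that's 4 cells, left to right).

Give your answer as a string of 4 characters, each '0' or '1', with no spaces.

Step 1: in state A at pos 0, read 0 -> (A,0)->write 1,move L,goto C. Now: state=C, head=-1, tape[-2..1]=0010 (head:  ^)
Step 2: in state C at pos -1, read 0 -> (C,0)->write 1,move L,goto D. Now: state=D, head=-2, tape[-3..1]=00110 (head:  ^)
Step 3: in state D at pos -2, read 0 -> (D,0)->write 1,move R,goto A. Now: state=A, head=-1, tape[-3..1]=01110 (head:   ^)
Step 4: in state A at pos -1, read 1 -> (A,1)->write 1,move R,goto B. Now: state=B, head=0, tape[-3..1]=01110 (head:    ^)
Step 5: in state B at pos 0, read 1 -> (B,1)->write 0,move R,goto A. Now: state=A, head=1, tape[-3..2]=011000 (head:     ^)

Answer: 1100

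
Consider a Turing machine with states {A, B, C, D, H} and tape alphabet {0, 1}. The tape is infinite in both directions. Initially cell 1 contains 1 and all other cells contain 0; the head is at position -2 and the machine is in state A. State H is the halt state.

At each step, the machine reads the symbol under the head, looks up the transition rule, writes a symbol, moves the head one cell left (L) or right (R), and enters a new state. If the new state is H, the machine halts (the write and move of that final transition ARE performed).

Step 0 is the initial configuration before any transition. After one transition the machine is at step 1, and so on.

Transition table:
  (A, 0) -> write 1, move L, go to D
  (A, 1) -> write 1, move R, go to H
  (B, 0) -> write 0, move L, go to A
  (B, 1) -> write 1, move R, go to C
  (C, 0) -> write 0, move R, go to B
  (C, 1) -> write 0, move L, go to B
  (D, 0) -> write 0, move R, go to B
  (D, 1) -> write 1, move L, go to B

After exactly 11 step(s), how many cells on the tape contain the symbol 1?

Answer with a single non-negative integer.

Answer: 4

Derivation:
Step 1: in state A at pos -2, read 0 -> (A,0)->write 1,move L,goto D. Now: state=D, head=-3, tape[-4..2]=0010010 (head:  ^)
Step 2: in state D at pos -3, read 0 -> (D,0)->write 0,move R,goto B. Now: state=B, head=-2, tape[-4..2]=0010010 (head:   ^)
Step 3: in state B at pos -2, read 1 -> (B,1)->write 1,move R,goto C. Now: state=C, head=-1, tape[-4..2]=0010010 (head:    ^)
Step 4: in state C at pos -1, read 0 -> (C,0)->write 0,move R,goto B. Now: state=B, head=0, tape[-4..2]=0010010 (head:     ^)
Step 5: in state B at pos 0, read 0 -> (B,0)->write 0,move L,goto A. Now: state=A, head=-1, tape[-4..2]=0010010 (head:    ^)
Step 6: in state A at pos -1, read 0 -> (A,0)->write 1,move L,goto D. Now: state=D, head=-2, tape[-4..2]=0011010 (head:   ^)
Step 7: in state D at pos -2, read 1 -> (D,1)->write 1,move L,goto B. Now: state=B, head=-3, tape[-4..2]=0011010 (head:  ^)
Step 8: in state B at pos -3, read 0 -> (B,0)->write 0,move L,goto A. Now: state=A, head=-4, tape[-5..2]=00011010 (head:  ^)
Step 9: in state A at pos -4, read 0 -> (A,0)->write 1,move L,goto D. Now: state=D, head=-5, tape[-6..2]=001011010 (head:  ^)
Step 10: in state D at pos -5, read 0 -> (D,0)->write 0,move R,goto B. Now: state=B, head=-4, tape[-6..2]=001011010 (head:   ^)
Step 11: in state B at pos -4, read 1 -> (B,1)->write 1,move R,goto C. Now: state=C, head=-3, tape[-6..2]=001011010 (head:    ^)
Cells containing 1 after step 11: {-4, -2, -1, 1} -> 4 cell(s)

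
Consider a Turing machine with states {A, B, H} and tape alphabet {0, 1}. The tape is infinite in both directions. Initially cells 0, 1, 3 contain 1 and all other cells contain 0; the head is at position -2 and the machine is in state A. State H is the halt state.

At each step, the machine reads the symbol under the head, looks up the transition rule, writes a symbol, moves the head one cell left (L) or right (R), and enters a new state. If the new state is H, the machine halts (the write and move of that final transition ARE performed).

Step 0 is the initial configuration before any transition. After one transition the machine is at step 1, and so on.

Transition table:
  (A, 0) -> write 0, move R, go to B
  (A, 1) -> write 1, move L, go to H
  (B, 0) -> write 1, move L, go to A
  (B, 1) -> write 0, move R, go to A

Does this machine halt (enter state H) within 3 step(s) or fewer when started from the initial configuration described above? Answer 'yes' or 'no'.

Answer: no

Derivation:
Step 1: in state A at pos -2, read 0 -> (A,0)->write 0,move R,goto B. Now: state=B, head=-1, tape[-3..4]=00011010 (head:   ^)
Step 2: in state B at pos -1, read 0 -> (B,0)->write 1,move L,goto A. Now: state=A, head=-2, tape[-3..4]=00111010 (head:  ^)
Step 3: in state A at pos -2, read 0 -> (A,0)->write 0,move R,goto B. Now: state=B, head=-1, tape[-3..4]=00111010 (head:   ^)
After 3 step(s): state = B (not H) -> not halted within 3 -> no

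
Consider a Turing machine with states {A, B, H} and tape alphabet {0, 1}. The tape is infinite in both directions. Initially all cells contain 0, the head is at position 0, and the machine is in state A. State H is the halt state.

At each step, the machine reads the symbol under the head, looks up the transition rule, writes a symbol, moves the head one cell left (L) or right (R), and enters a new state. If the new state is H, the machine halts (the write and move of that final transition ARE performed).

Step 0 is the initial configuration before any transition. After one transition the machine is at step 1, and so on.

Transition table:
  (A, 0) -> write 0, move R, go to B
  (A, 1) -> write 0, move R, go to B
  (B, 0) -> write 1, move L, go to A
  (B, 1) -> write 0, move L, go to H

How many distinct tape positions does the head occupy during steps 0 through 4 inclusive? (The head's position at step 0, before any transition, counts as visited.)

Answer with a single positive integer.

Answer: 2

Derivation:
Step 1: in state A at pos 0, read 0 -> (A,0)->write 0,move R,goto B. Now: state=B, head=1, tape[-1..2]=0000 (head:   ^)
Step 2: in state B at pos 1, read 0 -> (B,0)->write 1,move L,goto A. Now: state=A, head=0, tape[-1..2]=0010 (head:  ^)
Step 3: in state A at pos 0, read 0 -> (A,0)->write 0,move R,goto B. Now: state=B, head=1, tape[-1..2]=0010 (head:   ^)
Step 4: in state B at pos 1, read 1 -> (B,1)->write 0,move L,goto H. Now: state=H, head=0, tape[-1..2]=0000 (head:  ^)
Head positions at steps 0..4: starting at 0, distinct positions visited = {0, 1} -> 2 position(s)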